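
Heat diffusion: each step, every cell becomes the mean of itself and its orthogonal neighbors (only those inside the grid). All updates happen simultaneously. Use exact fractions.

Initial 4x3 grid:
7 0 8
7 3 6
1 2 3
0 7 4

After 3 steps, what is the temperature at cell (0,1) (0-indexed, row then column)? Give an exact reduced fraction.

Step 1: cell (0,1) = 9/2
Step 2: cell (0,1) = 523/120
Step 3: cell (0,1) = 32033/7200
Full grid after step 3:
  4583/1080 32033/7200 9601/2160
  7087/1800 23819/6000 31123/7200
  11789/3600 5471/1500 28003/7200
  6817/2160 48241/14400 517/135

Answer: 32033/7200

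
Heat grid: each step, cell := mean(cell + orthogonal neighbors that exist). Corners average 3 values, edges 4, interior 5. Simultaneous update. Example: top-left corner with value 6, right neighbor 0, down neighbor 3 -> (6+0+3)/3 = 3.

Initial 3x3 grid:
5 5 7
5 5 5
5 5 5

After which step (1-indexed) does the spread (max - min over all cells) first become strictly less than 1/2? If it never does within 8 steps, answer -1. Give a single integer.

Answer: 3

Derivation:
Step 1: max=17/3, min=5, spread=2/3
Step 2: max=50/9, min=5, spread=5/9
Step 3: max=581/108, min=5, spread=41/108
  -> spread < 1/2 first at step 3
Step 4: max=34531/6480, min=911/180, spread=347/1296
Step 5: max=2050937/388800, min=9157/1800, spread=2921/15552
Step 6: max=122468539/23328000, min=1105483/216000, spread=24611/186624
Step 7: max=7317122033/1399680000, min=24956741/4860000, spread=207329/2239488
Step 8: max=437933952451/83980800000, min=1334801599/259200000, spread=1746635/26873856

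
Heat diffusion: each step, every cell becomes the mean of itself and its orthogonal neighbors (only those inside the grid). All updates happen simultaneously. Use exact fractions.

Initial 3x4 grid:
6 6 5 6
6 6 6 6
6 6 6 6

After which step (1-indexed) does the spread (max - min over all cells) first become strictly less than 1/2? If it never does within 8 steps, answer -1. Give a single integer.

Step 1: max=6, min=17/3, spread=1/3
  -> spread < 1/2 first at step 1
Step 2: max=6, min=689/120, spread=31/120
Step 3: max=6, min=6269/1080, spread=211/1080
Step 4: max=10753/1800, min=631103/108000, spread=14077/108000
Step 5: max=644317/108000, min=5691593/972000, spread=5363/48600
Step 6: max=357131/60000, min=171219191/29160000, spread=93859/1166400
Step 7: max=577863533/97200000, min=10287325519/1749600000, spread=4568723/69984000
Step 8: max=17314381111/2916000000, min=618075564371/104976000000, spread=8387449/167961600

Answer: 1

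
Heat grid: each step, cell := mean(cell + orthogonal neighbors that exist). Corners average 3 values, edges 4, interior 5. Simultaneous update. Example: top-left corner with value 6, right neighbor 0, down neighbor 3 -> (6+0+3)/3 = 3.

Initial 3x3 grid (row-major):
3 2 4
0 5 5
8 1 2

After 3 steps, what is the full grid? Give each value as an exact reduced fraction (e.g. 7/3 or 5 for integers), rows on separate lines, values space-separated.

Answer: 3143/1080 23861/7200 3533/1080
11843/3600 3119/1000 6359/1800
191/60 6259/1800 887/270

Derivation:
After step 1:
  5/3 7/2 11/3
  4 13/5 4
  3 4 8/3
After step 2:
  55/18 343/120 67/18
  169/60 181/50 97/30
  11/3 46/15 32/9
After step 3:
  3143/1080 23861/7200 3533/1080
  11843/3600 3119/1000 6359/1800
  191/60 6259/1800 887/270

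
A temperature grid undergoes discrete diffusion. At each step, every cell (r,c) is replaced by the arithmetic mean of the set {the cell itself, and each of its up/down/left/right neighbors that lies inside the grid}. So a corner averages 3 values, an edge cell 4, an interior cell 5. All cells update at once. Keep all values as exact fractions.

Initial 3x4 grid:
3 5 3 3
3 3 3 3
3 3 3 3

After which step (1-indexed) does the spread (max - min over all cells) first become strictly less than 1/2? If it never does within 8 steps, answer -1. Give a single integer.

Answer: 3

Derivation:
Step 1: max=11/3, min=3, spread=2/3
Step 2: max=211/60, min=3, spread=31/60
Step 3: max=1831/540, min=3, spread=211/540
  -> spread < 1/2 first at step 3
Step 4: max=178897/54000, min=2747/900, spread=14077/54000
Step 5: max=1598407/486000, min=165683/54000, spread=5363/24300
Step 6: max=47480809/14580000, min=92869/30000, spread=93859/583200
Step 7: max=2834674481/874800000, min=151136467/48600000, spread=4568723/34992000
Step 8: max=169244435629/52488000000, min=4555618889/1458000000, spread=8387449/83980800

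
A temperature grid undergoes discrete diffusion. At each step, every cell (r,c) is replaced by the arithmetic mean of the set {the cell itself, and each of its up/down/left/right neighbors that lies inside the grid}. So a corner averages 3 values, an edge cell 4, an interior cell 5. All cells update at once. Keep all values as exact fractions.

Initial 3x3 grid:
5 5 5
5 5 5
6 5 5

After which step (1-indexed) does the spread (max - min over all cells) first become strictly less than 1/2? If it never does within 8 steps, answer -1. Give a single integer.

Answer: 1

Derivation:
Step 1: max=16/3, min=5, spread=1/3
  -> spread < 1/2 first at step 1
Step 2: max=95/18, min=5, spread=5/18
Step 3: max=1121/216, min=5, spread=41/216
Step 4: max=66931/12960, min=1811/360, spread=347/2592
Step 5: max=3994937/777600, min=18157/3600, spread=2921/31104
Step 6: max=239108539/46656000, min=2185483/432000, spread=24611/373248
Step 7: max=14315522033/2799360000, min=49256741/9720000, spread=207329/4478976
Step 8: max=857837952451/167961600000, min=2630801599/518400000, spread=1746635/53747712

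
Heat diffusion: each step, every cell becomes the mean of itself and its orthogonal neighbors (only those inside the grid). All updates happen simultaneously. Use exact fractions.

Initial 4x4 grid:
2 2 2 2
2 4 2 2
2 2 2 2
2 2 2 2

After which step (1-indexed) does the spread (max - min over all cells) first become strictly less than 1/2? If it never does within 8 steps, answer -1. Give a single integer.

Answer: 2

Derivation:
Step 1: max=5/2, min=2, spread=1/2
Step 2: max=61/25, min=2, spread=11/25
  -> spread < 1/2 first at step 2
Step 3: max=2767/1200, min=2, spread=367/1200
Step 4: max=12371/5400, min=613/300, spread=1337/5400
Step 5: max=365669/162000, min=18469/9000, spread=33227/162000
Step 6: max=10934327/4860000, min=112049/54000, spread=849917/4860000
Step 7: max=325314347/145800000, min=1688533/810000, spread=21378407/145800000
Step 8: max=9714462371/4374000000, min=509688343/243000000, spread=540072197/4374000000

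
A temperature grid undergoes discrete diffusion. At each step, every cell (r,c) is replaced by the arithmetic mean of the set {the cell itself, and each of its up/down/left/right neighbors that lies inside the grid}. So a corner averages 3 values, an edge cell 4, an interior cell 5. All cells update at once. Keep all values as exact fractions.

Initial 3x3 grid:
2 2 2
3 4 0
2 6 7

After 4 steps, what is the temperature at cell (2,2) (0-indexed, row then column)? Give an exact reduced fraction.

Step 1: cell (2,2) = 13/3
Step 2: cell (2,2) = 37/9
Step 3: cell (2,2) = 397/108
Step 4: cell (2,2) = 2291/648
Full grid after step 4:
  14347/5184 46727/17280 14389/5184
  35443/11520 45293/14400 107779/34560
  8983/2592 13481/3840 2291/648

Answer: 2291/648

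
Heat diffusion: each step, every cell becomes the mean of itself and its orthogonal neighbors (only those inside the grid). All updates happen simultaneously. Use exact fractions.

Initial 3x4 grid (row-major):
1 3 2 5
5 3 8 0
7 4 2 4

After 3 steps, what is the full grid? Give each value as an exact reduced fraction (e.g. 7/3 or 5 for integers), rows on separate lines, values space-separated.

Answer: 2617/720 7957/2400 26051/7200 173/54
6899/1800 24203/6000 10219/3000 51637/14400
4783/1080 7199/1800 4721/1200 473/144

Derivation:
After step 1:
  3 9/4 9/2 7/3
  4 23/5 3 17/4
  16/3 4 9/2 2
After step 2:
  37/12 287/80 145/48 133/36
  127/30 357/100 417/100 139/48
  40/9 553/120 27/8 43/12
After step 3:
  2617/720 7957/2400 26051/7200 173/54
  6899/1800 24203/6000 10219/3000 51637/14400
  4783/1080 7199/1800 4721/1200 473/144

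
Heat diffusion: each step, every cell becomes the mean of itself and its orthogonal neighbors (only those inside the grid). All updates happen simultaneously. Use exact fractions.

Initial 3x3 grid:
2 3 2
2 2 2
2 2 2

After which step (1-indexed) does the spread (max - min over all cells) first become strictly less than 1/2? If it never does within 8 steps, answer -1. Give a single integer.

Answer: 1

Derivation:
Step 1: max=7/3, min=2, spread=1/3
  -> spread < 1/2 first at step 1
Step 2: max=547/240, min=2, spread=67/240
Step 3: max=4757/2160, min=407/200, spread=1807/10800
Step 4: max=1885963/864000, min=11161/5400, spread=33401/288000
Step 5: max=16781933/7776000, min=1123391/540000, spread=3025513/38880000
Step 6: max=6685726867/3110400000, min=60355949/28800000, spread=53531/995328
Step 7: max=399280925849/186624000000, min=16343116051/7776000000, spread=450953/11943936
Step 8: max=23903783560603/11197440000000, min=1967248610519/933120000000, spread=3799043/143327232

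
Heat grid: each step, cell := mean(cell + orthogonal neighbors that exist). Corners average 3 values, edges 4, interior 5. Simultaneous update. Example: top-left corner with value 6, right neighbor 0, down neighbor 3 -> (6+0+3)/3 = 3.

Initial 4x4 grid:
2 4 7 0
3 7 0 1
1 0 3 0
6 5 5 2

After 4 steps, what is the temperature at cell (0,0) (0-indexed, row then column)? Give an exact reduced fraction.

Answer: 12307/3600

Derivation:
Step 1: cell (0,0) = 3
Step 2: cell (0,0) = 15/4
Step 3: cell (0,0) = 401/120
Step 4: cell (0,0) = 12307/3600
Full grid after step 4:
  12307/3600 227029/72000 124907/43200 15313/6480
  76723/24000 95447/30000 230699/90000 100619/43200
  79099/24000 89797/30000 244597/90000 94579/43200
  1313/400 232817/72000 118063/43200 80347/32400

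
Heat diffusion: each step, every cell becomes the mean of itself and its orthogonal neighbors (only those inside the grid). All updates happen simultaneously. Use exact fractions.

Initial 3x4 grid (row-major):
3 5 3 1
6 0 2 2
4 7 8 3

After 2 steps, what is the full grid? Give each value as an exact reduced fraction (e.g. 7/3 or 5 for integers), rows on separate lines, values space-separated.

Answer: 32/9 85/24 21/8 9/4
211/48 71/20 67/20 17/6
41/9 233/48 205/48 34/9

Derivation:
After step 1:
  14/3 11/4 11/4 2
  13/4 4 3 2
  17/3 19/4 5 13/3
After step 2:
  32/9 85/24 21/8 9/4
  211/48 71/20 67/20 17/6
  41/9 233/48 205/48 34/9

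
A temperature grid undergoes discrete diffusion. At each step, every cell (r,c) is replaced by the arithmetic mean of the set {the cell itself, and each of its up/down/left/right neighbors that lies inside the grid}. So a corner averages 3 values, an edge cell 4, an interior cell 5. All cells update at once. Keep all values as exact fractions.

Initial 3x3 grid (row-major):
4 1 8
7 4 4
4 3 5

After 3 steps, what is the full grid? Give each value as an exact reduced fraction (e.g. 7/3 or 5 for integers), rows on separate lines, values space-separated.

After step 1:
  4 17/4 13/3
  19/4 19/5 21/4
  14/3 4 4
After step 2:
  13/3 983/240 83/18
  1033/240 441/100 1043/240
  161/36 247/60 53/12
After step 3:
  191/45 62821/14400 4699/1080
  63071/14400 8509/2000 64021/14400
  9283/2160 7837/1800 3091/720

Answer: 191/45 62821/14400 4699/1080
63071/14400 8509/2000 64021/14400
9283/2160 7837/1800 3091/720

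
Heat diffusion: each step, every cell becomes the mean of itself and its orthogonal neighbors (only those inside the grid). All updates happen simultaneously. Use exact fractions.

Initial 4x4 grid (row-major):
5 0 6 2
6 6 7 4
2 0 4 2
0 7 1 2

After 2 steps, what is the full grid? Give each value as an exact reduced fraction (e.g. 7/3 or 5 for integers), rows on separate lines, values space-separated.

After step 1:
  11/3 17/4 15/4 4
  19/4 19/5 27/5 15/4
  2 19/5 14/5 3
  3 2 7/2 5/3
After step 2:
  38/9 58/15 87/20 23/6
  853/240 22/5 39/10 323/80
  271/80 72/25 37/10 673/240
  7/3 123/40 299/120 49/18

Answer: 38/9 58/15 87/20 23/6
853/240 22/5 39/10 323/80
271/80 72/25 37/10 673/240
7/3 123/40 299/120 49/18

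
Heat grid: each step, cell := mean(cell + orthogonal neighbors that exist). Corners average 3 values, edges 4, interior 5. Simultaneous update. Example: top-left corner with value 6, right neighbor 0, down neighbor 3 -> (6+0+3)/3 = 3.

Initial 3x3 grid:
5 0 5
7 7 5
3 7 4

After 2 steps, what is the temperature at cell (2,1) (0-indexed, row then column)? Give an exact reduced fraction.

Answer: 429/80

Derivation:
Step 1: cell (2,1) = 21/4
Step 2: cell (2,1) = 429/80
Full grid after step 2:
  55/12 1007/240 77/18
  611/120 509/100 1147/240
  197/36 429/80 95/18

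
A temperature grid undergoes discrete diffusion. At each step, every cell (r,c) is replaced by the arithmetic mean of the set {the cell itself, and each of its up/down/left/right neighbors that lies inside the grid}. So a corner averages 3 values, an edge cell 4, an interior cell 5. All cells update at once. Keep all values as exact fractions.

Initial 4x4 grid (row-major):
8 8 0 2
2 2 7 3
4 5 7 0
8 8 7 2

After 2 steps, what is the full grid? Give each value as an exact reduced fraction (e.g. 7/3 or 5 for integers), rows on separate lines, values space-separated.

Answer: 29/6 391/80 853/240 107/36
391/80 223/50 421/100 43/15
1237/240 539/100 116/25 71/20
221/36 373/60 53/10 4

Derivation:
After step 1:
  6 9/2 17/4 5/3
  4 24/5 19/5 3
  19/4 26/5 26/5 3
  20/3 7 6 3
After step 2:
  29/6 391/80 853/240 107/36
  391/80 223/50 421/100 43/15
  1237/240 539/100 116/25 71/20
  221/36 373/60 53/10 4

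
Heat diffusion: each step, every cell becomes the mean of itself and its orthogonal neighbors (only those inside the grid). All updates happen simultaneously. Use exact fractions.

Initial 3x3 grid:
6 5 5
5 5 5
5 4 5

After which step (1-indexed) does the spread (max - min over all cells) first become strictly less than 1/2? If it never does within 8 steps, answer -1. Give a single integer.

Answer: 3

Derivation:
Step 1: max=16/3, min=14/3, spread=2/3
Step 2: max=95/18, min=1133/240, spread=401/720
Step 3: max=5539/1080, min=10363/2160, spread=143/432
  -> spread < 1/2 first at step 3
Step 4: max=330323/64800, min=630521/129600, spread=1205/5184
Step 5: max=19629031/3888000, min=37989187/7776000, spread=10151/62208
Step 6: max=1173193007/233280000, min=2292937889/466560000, spread=85517/746496
Step 7: max=70112795179/13996800000, min=137974243483/27993600000, spread=720431/8957952
Step 8: max=4197657044363/839808000000, min=8300482510601/1679616000000, spread=6069221/107495424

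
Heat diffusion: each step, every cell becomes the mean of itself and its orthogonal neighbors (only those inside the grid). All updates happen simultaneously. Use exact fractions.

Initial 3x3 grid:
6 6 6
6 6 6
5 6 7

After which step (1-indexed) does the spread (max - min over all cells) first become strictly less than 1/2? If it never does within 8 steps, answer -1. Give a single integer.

Step 1: max=19/3, min=17/3, spread=2/3
Step 2: max=223/36, min=209/36, spread=7/18
  -> spread < 1/2 first at step 2
Step 3: max=2641/432, min=2543/432, spread=49/216
Step 4: max=41983/6912, min=40961/6912, spread=511/3456
Step 5: max=501973/82944, min=493355/82944, spread=4309/41472
Step 6: max=6008263/995328, min=5935673/995328, spread=36295/497664
Step 7: max=71969389/11943936, min=71357843/11943936, spread=305773/5971968
Step 8: max=862539343/143327232, min=857387441/143327232, spread=2575951/71663616

Answer: 2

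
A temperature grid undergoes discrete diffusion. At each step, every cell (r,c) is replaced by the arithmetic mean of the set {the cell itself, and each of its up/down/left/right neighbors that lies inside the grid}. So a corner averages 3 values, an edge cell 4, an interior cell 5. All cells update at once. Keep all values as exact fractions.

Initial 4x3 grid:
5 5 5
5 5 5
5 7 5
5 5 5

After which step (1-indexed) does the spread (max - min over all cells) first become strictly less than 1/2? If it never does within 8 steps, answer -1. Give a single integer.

Step 1: max=11/2, min=5, spread=1/2
Step 2: max=273/50, min=5, spread=23/50
  -> spread < 1/2 first at step 2
Step 3: max=12811/2400, min=1013/200, spread=131/480
Step 4: max=114551/21600, min=18391/3600, spread=841/4320
Step 5: max=45742051/8640000, min=3693373/720000, spread=56863/345600
Step 6: max=410334341/77760000, min=33389543/6480000, spread=386393/3110400
Step 7: max=163913723131/31104000000, min=13380358813/2592000000, spread=26795339/248832000
Step 8: max=9815015714129/1866240000000, min=804686149667/155520000000, spread=254051069/2985984000

Answer: 2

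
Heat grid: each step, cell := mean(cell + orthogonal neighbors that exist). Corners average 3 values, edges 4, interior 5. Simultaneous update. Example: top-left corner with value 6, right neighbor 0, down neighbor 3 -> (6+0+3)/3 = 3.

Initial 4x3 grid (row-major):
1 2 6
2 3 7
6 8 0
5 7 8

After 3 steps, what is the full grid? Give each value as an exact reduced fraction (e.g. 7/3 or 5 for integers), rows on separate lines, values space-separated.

After step 1:
  5/3 3 5
  3 22/5 4
  21/4 24/5 23/4
  6 7 5
After step 2:
  23/9 211/60 4
  859/240 96/25 383/80
  381/80 136/25 391/80
  73/12 57/10 71/12
After step 3:
  6949/2160 12521/3600 2953/720
  26527/7200 6349/1500 3503/800
  3973/800 2463/500 12619/2400
  3971/720 1157/200 3961/720

Answer: 6949/2160 12521/3600 2953/720
26527/7200 6349/1500 3503/800
3973/800 2463/500 12619/2400
3971/720 1157/200 3961/720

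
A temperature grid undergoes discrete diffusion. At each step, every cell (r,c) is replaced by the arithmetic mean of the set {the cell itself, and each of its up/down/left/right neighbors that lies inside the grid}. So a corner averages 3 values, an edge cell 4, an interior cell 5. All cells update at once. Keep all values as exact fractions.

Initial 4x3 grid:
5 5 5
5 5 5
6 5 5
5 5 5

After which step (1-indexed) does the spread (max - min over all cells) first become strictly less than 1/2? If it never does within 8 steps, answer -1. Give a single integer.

Step 1: max=16/3, min=5, spread=1/3
  -> spread < 1/2 first at step 1
Step 2: max=631/120, min=5, spread=31/120
Step 3: max=5611/1080, min=5, spread=211/1080
Step 4: max=556897/108000, min=9047/1800, spread=14077/108000
Step 5: max=5000407/972000, min=543683/108000, spread=5363/48600
Step 6: max=149540809/29160000, min=302869/60000, spread=93859/1166400
Step 7: max=8958274481/1749600000, min=491336467/97200000, spread=4568723/69984000
Step 8: max=536660435629/104976000000, min=14761618889/2916000000, spread=8387449/167961600

Answer: 1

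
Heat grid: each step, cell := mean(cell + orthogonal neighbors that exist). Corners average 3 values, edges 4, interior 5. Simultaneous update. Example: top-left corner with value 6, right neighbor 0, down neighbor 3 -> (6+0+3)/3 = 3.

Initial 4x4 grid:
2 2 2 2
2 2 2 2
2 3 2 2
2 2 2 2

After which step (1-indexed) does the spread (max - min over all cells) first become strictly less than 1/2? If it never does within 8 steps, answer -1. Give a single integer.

Step 1: max=9/4, min=2, spread=1/4
  -> spread < 1/2 first at step 1
Step 2: max=111/50, min=2, spread=11/50
Step 3: max=5167/2400, min=2, spread=367/2400
Step 4: max=23171/10800, min=1213/600, spread=1337/10800
Step 5: max=689669/324000, min=36469/18000, spread=33227/324000
Step 6: max=20654327/9720000, min=220049/108000, spread=849917/9720000
Step 7: max=616914347/291600000, min=3308533/1620000, spread=21378407/291600000
Step 8: max=18462462371/8748000000, min=995688343/486000000, spread=540072197/8748000000

Answer: 1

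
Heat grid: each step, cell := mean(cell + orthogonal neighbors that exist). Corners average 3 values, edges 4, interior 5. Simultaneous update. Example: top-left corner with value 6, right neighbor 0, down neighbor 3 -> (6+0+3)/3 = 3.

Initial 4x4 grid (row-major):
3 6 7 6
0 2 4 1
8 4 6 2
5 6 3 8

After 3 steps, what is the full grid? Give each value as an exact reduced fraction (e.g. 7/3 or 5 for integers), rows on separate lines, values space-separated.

After step 1:
  3 9/2 23/4 14/3
  13/4 16/5 4 13/4
  17/4 26/5 19/5 17/4
  19/3 9/2 23/4 13/3
After step 2:
  43/12 329/80 227/48 41/9
  137/40 403/100 4 97/24
  571/120 419/100 23/5 469/120
  181/36 1307/240 1103/240 43/9
After step 3:
  2669/720 3291/800 6263/1440 1919/432
  4739/1200 7903/2000 25681/6000 2971/720
  15661/3600 27629/6000 25553/6000 3119/720
  10967/2160 34667/7200 6991/1440 9563/2160

Answer: 2669/720 3291/800 6263/1440 1919/432
4739/1200 7903/2000 25681/6000 2971/720
15661/3600 27629/6000 25553/6000 3119/720
10967/2160 34667/7200 6991/1440 9563/2160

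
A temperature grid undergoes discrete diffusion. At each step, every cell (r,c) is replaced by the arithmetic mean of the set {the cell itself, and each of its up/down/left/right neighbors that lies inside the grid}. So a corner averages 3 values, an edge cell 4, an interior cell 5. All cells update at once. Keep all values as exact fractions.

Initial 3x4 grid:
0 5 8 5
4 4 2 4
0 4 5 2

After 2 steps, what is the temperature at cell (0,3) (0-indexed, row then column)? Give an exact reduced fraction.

Answer: 167/36

Derivation:
Step 1: cell (0,3) = 17/3
Step 2: cell (0,3) = 167/36
Full grid after step 2:
  37/12 321/80 1171/240 167/36
  43/15 179/50 199/50 1031/240
  95/36 389/120 443/120 61/18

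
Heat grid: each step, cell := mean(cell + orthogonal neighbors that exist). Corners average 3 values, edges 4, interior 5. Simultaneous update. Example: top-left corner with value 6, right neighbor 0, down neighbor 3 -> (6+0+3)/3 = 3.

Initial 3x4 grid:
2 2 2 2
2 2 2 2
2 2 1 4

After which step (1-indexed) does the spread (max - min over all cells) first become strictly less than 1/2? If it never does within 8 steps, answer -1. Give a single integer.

Answer: 2

Derivation:
Step 1: max=5/2, min=7/4, spread=3/4
Step 2: max=85/36, min=191/100, spread=203/450
  -> spread < 1/2 first at step 2
Step 3: max=15833/7200, min=587/300, spread=349/1440
Step 4: max=140603/64800, min=10609/5400, spread=2659/12960
Step 5: max=8260117/3888000, min=266839/135000, spread=2875769/19440000
Step 6: max=492634583/233280000, min=715771/360000, spread=1152599/9331200
Step 7: max=29316349597/13996800000, min=1940321393/972000000, spread=6878607689/69984000000
Step 8: max=1751713429223/839808000000, min=45658457/22781250, spread=548480563/6718464000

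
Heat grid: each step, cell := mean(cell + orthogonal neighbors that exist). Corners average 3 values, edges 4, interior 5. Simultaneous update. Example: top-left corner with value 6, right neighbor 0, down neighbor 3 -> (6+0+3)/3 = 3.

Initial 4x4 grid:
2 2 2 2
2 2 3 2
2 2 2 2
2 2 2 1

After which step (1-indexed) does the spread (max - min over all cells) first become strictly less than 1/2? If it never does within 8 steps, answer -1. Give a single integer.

Step 1: max=9/4, min=5/3, spread=7/12
Step 2: max=111/50, min=31/18, spread=112/225
  -> spread < 1/2 first at step 2
Step 3: max=5167/2400, min=4027/2160, spread=6233/21600
Step 4: max=45817/21600, min=122689/64800, spread=7381/32400
Step 5: max=4547959/2160000, min=3768019/1944000, spread=3251441/19440000
Step 6: max=40594309/19440000, min=22806737/11664000, spread=3874621/29160000
Step 7: max=4042449367/1944000000, min=3453987007/1749600000, spread=1842174233/17496000000
Step 8: max=120689723653/58320000000, min=104163609229/52488000000, spread=44571420587/524880000000

Answer: 2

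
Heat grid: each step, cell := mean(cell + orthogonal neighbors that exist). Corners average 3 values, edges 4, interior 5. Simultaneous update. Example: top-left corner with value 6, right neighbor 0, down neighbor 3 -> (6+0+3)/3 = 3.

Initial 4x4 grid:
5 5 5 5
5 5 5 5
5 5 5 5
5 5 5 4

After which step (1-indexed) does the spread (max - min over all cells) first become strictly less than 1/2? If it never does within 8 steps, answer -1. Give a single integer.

Answer: 1

Derivation:
Step 1: max=5, min=14/3, spread=1/3
  -> spread < 1/2 first at step 1
Step 2: max=5, min=85/18, spread=5/18
Step 3: max=5, min=1039/216, spread=41/216
Step 4: max=5, min=31357/6480, spread=1043/6480
Step 5: max=5, min=946447/194400, spread=25553/194400
Step 6: max=89921/18000, min=28488541/5832000, spread=645863/5832000
Step 7: max=599029/120000, min=857158309/174960000, spread=16225973/174960000
Step 8: max=269299/54000, min=25766522017/5248800000, spread=409340783/5248800000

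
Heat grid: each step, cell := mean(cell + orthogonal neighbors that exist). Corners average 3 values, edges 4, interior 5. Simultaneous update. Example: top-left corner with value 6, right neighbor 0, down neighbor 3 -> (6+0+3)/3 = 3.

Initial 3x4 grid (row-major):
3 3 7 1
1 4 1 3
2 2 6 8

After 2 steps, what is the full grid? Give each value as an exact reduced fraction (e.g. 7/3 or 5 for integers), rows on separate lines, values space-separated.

Answer: 109/36 707/240 907/240 119/36
87/40 333/100 169/50 1007/240
23/9 697/240 1057/240 79/18

Derivation:
After step 1:
  7/3 17/4 3 11/3
  5/2 11/5 21/5 13/4
  5/3 7/2 17/4 17/3
After step 2:
  109/36 707/240 907/240 119/36
  87/40 333/100 169/50 1007/240
  23/9 697/240 1057/240 79/18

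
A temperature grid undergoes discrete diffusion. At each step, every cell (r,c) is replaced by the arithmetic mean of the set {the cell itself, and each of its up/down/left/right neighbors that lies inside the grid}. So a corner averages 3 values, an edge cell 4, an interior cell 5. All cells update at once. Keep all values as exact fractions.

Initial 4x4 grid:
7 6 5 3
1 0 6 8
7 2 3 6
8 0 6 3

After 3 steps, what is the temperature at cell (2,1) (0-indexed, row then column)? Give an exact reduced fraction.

Step 1: cell (2,1) = 12/5
Step 2: cell (2,1) = 37/10
Step 3: cell (2,1) = 7481/2000
Full grid after step 3:
  1811/432 7657/1800 1711/360 11009/2160
  28453/7200 24157/6000 26363/6000 7243/1440
  1931/480 7481/2000 8547/2000 11053/2400
  961/240 319/80 4789/1200 3257/720

Answer: 7481/2000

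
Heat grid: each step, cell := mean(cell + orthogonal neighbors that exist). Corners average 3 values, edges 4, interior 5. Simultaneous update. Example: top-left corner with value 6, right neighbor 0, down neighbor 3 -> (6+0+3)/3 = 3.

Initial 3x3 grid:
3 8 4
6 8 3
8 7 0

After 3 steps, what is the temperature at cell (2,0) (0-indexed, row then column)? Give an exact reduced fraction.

Step 1: cell (2,0) = 7
Step 2: cell (2,0) = 19/3
Step 3: cell (2,0) = 1097/180
Full grid after step 3:
  1613/270 79223/14400 1819/360
  86873/14400 5571/1000 69523/14400
  1097/180 78523/14400 5227/1080

Answer: 1097/180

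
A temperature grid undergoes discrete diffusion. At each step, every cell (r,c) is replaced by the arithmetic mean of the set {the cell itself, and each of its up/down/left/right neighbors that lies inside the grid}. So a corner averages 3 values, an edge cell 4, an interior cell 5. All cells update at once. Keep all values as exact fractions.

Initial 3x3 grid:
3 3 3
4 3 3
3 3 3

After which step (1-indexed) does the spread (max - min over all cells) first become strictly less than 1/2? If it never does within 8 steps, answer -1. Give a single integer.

Answer: 1

Derivation:
Step 1: max=10/3, min=3, spread=1/3
  -> spread < 1/2 first at step 1
Step 2: max=787/240, min=3, spread=67/240
Step 3: max=6917/2160, min=607/200, spread=1807/10800
Step 4: max=2749963/864000, min=16561/5400, spread=33401/288000
Step 5: max=24557933/7776000, min=1663391/540000, spread=3025513/38880000
Step 6: max=9796126867/3110400000, min=89155949/28800000, spread=53531/995328
Step 7: max=585904925849/186624000000, min=24119116051/7776000000, spread=450953/11943936
Step 8: max=35101223560603/11197440000000, min=2900368610519/933120000000, spread=3799043/143327232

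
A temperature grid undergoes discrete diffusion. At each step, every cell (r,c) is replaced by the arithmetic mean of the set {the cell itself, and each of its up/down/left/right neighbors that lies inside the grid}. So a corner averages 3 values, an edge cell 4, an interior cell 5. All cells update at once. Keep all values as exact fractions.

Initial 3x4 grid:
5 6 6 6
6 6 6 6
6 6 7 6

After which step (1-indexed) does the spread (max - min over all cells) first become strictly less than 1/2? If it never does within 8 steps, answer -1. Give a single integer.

Step 1: max=19/3, min=17/3, spread=2/3
Step 2: max=751/120, min=103/18, spread=193/360
Step 3: max=6691/1080, min=1255/216, spread=52/135
  -> spread < 1/2 first at step 3
Step 4: max=199441/32400, min=759899/129600, spread=7573/25920
Step 5: max=2980871/486000, min=45875431/7776000, spread=363701/1555200
Step 6: max=356349833/58320000, min=2765668289/466560000, spread=681043/3732480
Step 7: max=5330496043/874800000, min=166493557051/27993600000, spread=163292653/1119744000
Step 8: max=638146210699/104976000000, min=10015967565809/1679616000000, spread=1554974443/13436928000

Answer: 3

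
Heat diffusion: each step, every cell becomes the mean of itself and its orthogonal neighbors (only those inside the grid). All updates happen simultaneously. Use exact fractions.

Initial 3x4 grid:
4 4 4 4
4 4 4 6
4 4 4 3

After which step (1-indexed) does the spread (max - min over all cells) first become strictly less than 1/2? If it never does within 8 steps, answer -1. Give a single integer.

Step 1: max=14/3, min=15/4, spread=11/12
Step 2: max=353/80, min=63/16, spread=19/40
  -> spread < 1/2 first at step 2
Step 3: max=9349/2160, min=191/48, spread=377/1080
Step 4: max=1221289/288000, min=6007/1500, spread=13589/57600
Step 5: max=32847397/7776000, min=866867/216000, spread=328037/1555200
Step 6: max=1956056303/466560000, min=26139649/6480000, spread=2960063/18662400
Step 7: max=116981571877/27993600000, min=262001561/64800000, spread=151875901/1119744000
Step 8: max=6993404277743/1679616000000, min=1478392721/364500000, spread=289552991/2687385600

Answer: 2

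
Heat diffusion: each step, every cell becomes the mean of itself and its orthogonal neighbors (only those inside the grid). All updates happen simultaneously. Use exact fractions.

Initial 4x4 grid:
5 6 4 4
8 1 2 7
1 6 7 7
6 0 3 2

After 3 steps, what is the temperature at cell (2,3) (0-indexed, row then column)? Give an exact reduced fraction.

Step 1: cell (2,3) = 23/4
Step 2: cell (2,3) = 79/16
Step 3: cell (2,3) = 3673/800
Full grid after step 3:
  1297/270 7937/1800 913/200 3349/720
  7727/1800 1688/375 8779/2000 11491/2400
  7499/1800 22829/6000 4389/1000 3673/800
  1495/432 27101/7200 9239/2400 35/8

Answer: 3673/800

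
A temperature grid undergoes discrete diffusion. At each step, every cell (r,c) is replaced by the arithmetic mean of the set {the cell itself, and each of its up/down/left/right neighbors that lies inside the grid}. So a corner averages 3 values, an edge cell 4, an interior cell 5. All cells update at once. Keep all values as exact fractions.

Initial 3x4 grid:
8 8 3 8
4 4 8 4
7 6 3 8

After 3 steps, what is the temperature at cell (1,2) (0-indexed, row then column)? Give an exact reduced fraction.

Step 1: cell (1,2) = 22/5
Step 2: cell (1,2) = 152/25
Step 3: cell (1,2) = 10979/2000
Full grid after step 3:
  2645/432 10441/1800 7229/1200 683/120
  82543/14400 17701/3000 10979/2000 7129/1200
  155/27 39139/7200 4611/800 3983/720

Answer: 10979/2000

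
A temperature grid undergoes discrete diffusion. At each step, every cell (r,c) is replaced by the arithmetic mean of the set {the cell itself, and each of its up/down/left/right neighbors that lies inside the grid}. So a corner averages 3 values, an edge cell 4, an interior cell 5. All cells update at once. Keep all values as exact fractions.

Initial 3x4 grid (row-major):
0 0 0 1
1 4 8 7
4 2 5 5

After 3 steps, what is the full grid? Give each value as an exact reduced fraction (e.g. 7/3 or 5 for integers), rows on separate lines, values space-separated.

Answer: 347/216 15263/7200 21193/7200 3839/1080
32081/14400 16999/6000 22919/6000 62461/14400
149/54 25313/7200 31843/7200 2647/540

Derivation:
After step 1:
  1/3 1 9/4 8/3
  9/4 3 24/5 21/4
  7/3 15/4 5 17/3
After step 2:
  43/36 79/48 643/240 61/18
  95/48 74/25 203/50 1103/240
  25/9 169/48 1153/240 191/36
After step 3:
  347/216 15263/7200 21193/7200 3839/1080
  32081/14400 16999/6000 22919/6000 62461/14400
  149/54 25313/7200 31843/7200 2647/540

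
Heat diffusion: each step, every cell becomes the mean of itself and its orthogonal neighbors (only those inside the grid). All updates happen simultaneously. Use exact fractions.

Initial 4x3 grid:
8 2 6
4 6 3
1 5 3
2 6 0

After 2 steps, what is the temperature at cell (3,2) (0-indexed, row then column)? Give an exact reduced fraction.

Answer: 3

Derivation:
Step 1: cell (3,2) = 3
Step 2: cell (3,2) = 3
Full grid after step 2:
  179/36 107/24 41/9
  197/48 459/100 179/48
  299/80 86/25 289/80
  37/12 269/80 3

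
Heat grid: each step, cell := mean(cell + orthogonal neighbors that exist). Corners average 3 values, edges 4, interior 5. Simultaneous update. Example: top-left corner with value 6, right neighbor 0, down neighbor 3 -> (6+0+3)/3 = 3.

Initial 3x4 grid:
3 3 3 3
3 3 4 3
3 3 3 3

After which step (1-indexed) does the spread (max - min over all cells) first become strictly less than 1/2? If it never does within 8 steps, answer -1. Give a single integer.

Answer: 1

Derivation:
Step 1: max=13/4, min=3, spread=1/4
  -> spread < 1/2 first at step 1
Step 2: max=323/100, min=3, spread=23/100
Step 3: max=15211/4800, min=1213/400, spread=131/960
Step 4: max=136151/43200, min=21991/7200, spread=841/8640
Step 5: max=54382051/17280000, min=4413373/1440000, spread=56863/691200
Step 6: max=488094341/155520000, min=39869543/12960000, spread=386393/6220800
Step 7: max=195017723131/62208000000, min=15972358813/5184000000, spread=26795339/497664000
Step 8: max=11681255714129/3732480000000, min=960206149667/311040000000, spread=254051069/5971968000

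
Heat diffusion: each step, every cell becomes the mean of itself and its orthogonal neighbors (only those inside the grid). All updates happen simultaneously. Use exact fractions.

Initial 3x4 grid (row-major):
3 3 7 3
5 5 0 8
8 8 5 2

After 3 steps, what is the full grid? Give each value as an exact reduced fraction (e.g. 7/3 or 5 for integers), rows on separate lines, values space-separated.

After step 1:
  11/3 9/2 13/4 6
  21/4 21/5 5 13/4
  7 13/2 15/4 5
After step 2:
  161/36 937/240 75/16 25/6
  1207/240 509/100 389/100 77/16
  25/4 429/80 81/16 4
After step 3:
  2413/540 32677/7200 9989/2400 41/9
  75029/14400 27931/6000 9417/2000 20243/4800
  1997/360 4353/800 3663/800 37/8

Answer: 2413/540 32677/7200 9989/2400 41/9
75029/14400 27931/6000 9417/2000 20243/4800
1997/360 4353/800 3663/800 37/8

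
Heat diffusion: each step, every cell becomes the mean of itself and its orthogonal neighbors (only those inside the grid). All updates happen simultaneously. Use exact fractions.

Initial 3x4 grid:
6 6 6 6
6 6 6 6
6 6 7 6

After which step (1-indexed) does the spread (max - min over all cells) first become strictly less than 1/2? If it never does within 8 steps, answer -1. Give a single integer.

Answer: 1

Derivation:
Step 1: max=19/3, min=6, spread=1/3
  -> spread < 1/2 first at step 1
Step 2: max=751/120, min=6, spread=31/120
Step 3: max=6691/1080, min=6, spread=211/1080
Step 4: max=664897/108000, min=10847/1800, spread=14077/108000
Step 5: max=5972407/972000, min=651683/108000, spread=5363/48600
Step 6: max=178700809/29160000, min=362869/60000, spread=93859/1166400
Step 7: max=10707874481/1749600000, min=588536467/97200000, spread=4568723/69984000
Step 8: max=641636435629/104976000000, min=17677618889/2916000000, spread=8387449/167961600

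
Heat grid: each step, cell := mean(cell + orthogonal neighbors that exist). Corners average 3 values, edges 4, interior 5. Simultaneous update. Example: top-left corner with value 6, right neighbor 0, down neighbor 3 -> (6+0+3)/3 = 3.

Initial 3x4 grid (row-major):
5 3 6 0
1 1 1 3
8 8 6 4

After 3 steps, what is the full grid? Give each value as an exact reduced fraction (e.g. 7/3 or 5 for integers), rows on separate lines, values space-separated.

After step 1:
  3 15/4 5/2 3
  15/4 14/5 17/5 2
  17/3 23/4 19/4 13/3
After step 2:
  7/2 241/80 253/80 5/2
  913/240 389/100 309/100 191/60
  91/18 569/120 547/120 133/36
After step 3:
  619/180 2713/800 2353/800 2123/720
  58499/14400 11123/3000 21461/6000 11221/3600
  9793/2160 16421/3600 3619/900 4117/1080

Answer: 619/180 2713/800 2353/800 2123/720
58499/14400 11123/3000 21461/6000 11221/3600
9793/2160 16421/3600 3619/900 4117/1080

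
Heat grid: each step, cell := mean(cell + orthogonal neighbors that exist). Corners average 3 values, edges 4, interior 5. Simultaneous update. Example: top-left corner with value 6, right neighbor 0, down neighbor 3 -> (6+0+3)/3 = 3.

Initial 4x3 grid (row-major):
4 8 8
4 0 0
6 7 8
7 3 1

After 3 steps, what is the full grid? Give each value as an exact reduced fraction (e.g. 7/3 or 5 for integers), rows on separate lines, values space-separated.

Answer: 5089/1080 4157/900 2507/540
8279/1800 13589/3000 15733/3600
8759/1800 3391/750 1727/400
668/135 33701/7200 521/120

Derivation:
After step 1:
  16/3 5 16/3
  7/2 19/5 4
  6 24/5 4
  16/3 9/2 4
After step 2:
  83/18 73/15 43/9
  559/120 211/50 257/60
  589/120 231/50 21/5
  95/18 559/120 25/6
After step 3:
  5089/1080 4157/900 2507/540
  8279/1800 13589/3000 15733/3600
  8759/1800 3391/750 1727/400
  668/135 33701/7200 521/120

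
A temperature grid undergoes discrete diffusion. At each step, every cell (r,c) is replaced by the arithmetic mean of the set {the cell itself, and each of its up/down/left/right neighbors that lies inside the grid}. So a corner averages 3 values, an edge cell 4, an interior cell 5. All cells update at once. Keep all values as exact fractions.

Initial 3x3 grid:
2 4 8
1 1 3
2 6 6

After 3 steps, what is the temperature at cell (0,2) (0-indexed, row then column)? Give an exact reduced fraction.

Step 1: cell (0,2) = 5
Step 2: cell (0,2) = 53/12
Step 3: cell (0,2) = 197/48
Full grid after step 3:
  1225/432 9911/2880 197/48
  3973/1440 2081/600 1981/480
  427/144 3397/960 599/144

Answer: 197/48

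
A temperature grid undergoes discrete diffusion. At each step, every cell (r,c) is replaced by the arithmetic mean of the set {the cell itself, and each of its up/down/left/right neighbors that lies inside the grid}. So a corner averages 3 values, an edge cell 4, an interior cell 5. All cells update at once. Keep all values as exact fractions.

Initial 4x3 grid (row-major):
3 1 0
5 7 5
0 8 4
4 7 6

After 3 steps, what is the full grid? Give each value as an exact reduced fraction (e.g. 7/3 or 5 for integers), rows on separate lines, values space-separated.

Answer: 2509/720 16201/4800 1247/360
1171/300 4207/1000 9893/2400
16487/3600 7223/1500 37099/7200
10177/2160 76093/14400 2923/540

Derivation:
After step 1:
  3 11/4 2
  15/4 26/5 4
  17/4 26/5 23/4
  11/3 25/4 17/3
After step 2:
  19/6 259/80 35/12
  81/20 209/50 339/80
  253/60 533/100 1237/240
  85/18 1247/240 53/9
After step 3:
  2509/720 16201/4800 1247/360
  1171/300 4207/1000 9893/2400
  16487/3600 7223/1500 37099/7200
  10177/2160 76093/14400 2923/540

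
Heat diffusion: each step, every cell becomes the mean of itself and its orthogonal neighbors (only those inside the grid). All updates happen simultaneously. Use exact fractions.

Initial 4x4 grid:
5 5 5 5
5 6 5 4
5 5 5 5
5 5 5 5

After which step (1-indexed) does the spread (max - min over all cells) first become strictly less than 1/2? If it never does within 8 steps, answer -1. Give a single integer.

Step 1: max=21/4, min=14/3, spread=7/12
Step 2: max=259/50, min=115/24, spread=233/600
  -> spread < 1/2 first at step 2
Step 3: max=12343/2400, min=2099/432, spread=6137/21600
Step 4: max=55379/10800, min=317437/64800, spread=14837/64800
Step 5: max=330817/64800, min=7978459/1620000, spread=48661/270000
Step 6: max=49491893/9720000, min=96108043/19440000, spread=35503/240000
Step 7: max=1480649627/291600000, min=7226763343/1458000000, spread=7353533/60750000
Step 8: max=44328706229/8748000000, min=434557179269/87480000000, spread=2909961007/29160000000

Answer: 2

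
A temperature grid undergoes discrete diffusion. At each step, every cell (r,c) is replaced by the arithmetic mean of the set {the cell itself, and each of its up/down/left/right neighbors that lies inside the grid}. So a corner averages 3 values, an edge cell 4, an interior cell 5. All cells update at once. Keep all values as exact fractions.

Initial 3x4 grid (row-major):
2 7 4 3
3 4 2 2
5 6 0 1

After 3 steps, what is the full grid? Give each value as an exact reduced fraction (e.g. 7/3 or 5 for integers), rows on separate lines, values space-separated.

Answer: 2933/720 9091/2400 2717/800 227/80
28243/7200 22489/6000 5813/2000 493/200
4277/1080 6187/1800 3263/1200 31/15

Derivation:
After step 1:
  4 17/4 4 3
  7/2 22/5 12/5 2
  14/3 15/4 9/4 1
After step 2:
  47/12 333/80 273/80 3
  497/120 183/50 301/100 21/10
  143/36 113/30 47/20 7/4
After step 3:
  2933/720 9091/2400 2717/800 227/80
  28243/7200 22489/6000 5813/2000 493/200
  4277/1080 6187/1800 3263/1200 31/15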